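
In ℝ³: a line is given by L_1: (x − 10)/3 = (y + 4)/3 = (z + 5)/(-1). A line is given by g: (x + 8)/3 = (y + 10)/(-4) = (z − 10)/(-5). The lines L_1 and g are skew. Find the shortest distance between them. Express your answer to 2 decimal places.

1.46

L_1 has direction (3, 3, -1) through (10, -4, -5).
g has direction (3, -4, -5) through (-8, -10, 10).
Common perpendicular direction n = (3, 3, -1) × (3, -4, -5) = (-19, 12, -21).
With w = (-8, -10, 10) − (10, -4, -5) = (-18, -6, 15), w · n = -45.
Distance = |w · n| / |n| = |-45| / √946 ≈ 1.46.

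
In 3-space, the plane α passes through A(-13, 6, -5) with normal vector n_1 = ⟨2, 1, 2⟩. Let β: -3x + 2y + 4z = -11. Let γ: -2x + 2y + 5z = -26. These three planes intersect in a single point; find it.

α: n_1·r = n_1·A gives 2x + y + 2z = -30.
Solving the 3×3 linear system 2x + y + 2z = -30, -3x + 2y + 4z = -11, -2x + 2y + 5z = -26 (e.g. by elimination or Cramer's rule, determinant = 7) gives (-7, 0, -8).

(-7, 0, -8)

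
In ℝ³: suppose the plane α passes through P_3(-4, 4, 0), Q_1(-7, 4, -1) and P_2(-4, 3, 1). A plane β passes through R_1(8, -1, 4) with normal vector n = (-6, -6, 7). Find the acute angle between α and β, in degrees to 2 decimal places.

79.18

P_3Q_1 = (-3, 0, -1), P_3P_2 = (0, -1, 1); a normal to α is P_3Q_1 × P_3P_2 = (-1, 3, 3).
Using P_3: α has equation -x + 3y + 3z = 16.
β: n·r = n·R_1 gives -6x - 6y + 7z = -14.
cos θ = |n₁·n₂| / (|n₁||n₂|) = |9| / (√19 · √121).
θ = arccos(0.18770) ≈ 79.18°.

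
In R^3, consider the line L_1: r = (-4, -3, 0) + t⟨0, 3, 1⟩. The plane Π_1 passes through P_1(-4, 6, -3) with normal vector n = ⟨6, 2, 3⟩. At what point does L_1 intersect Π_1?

(-4, 0, 1)

Π_1: n·r = n·P_1 gives 6x + 2y + 3z = -21.
Substitute r = (-4, -3, 0) + t(0, 3, 1) into the plane: -30 + 9t = -21, so t = 1.
Intersection: (-4, -3, 0) + 1·(0, 3, 1) = (-4, 0, 1).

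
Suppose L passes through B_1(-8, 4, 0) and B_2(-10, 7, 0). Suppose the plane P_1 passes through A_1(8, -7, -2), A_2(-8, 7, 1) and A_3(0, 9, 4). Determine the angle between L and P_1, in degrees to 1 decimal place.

14.0

A direction vector for L is B_2 − B_1 = (-2, 3, 0).
A_1A_2 = (-16, 14, 3), A_1A_3 = (-8, 16, 6); a normal to P_1 is A_1A_2 × A_1A_3 = (36, 72, -144).
Using A_1: P_1 has equation 36x + 72y - 144z = 72.
sin θ = |n·v| / (|n||v|) = |144| / (√27216 · √13) = 0.24209.
θ ≈ 14.0°.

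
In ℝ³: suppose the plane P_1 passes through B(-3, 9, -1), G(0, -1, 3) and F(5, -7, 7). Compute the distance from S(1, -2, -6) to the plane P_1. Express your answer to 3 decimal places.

8.510

BG = (3, -10, 4), BF = (8, -16, 8); a normal to P_1 is BG × BF = (-16, 8, 32).
Using B: P_1 has equation -16x + 8y + 32z = 88.
n·S − d = (-16)·(1) + (8)·(-2) + (32)·(-6) − 88 = -312; |n| = √1344.
Distance = |-312| / √1344 = 312/√1344 ≈ 8.510.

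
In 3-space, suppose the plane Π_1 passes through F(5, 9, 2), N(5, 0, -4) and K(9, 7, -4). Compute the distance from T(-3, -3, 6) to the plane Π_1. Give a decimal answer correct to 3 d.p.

1.592

FN = (0, -9, -6), FK = (4, -2, -6); a normal to Π_1 is FN × FK = (42, -24, 36).
Using F: Π_1 has equation 42x - 24y + 36z = 66.
n·T − d = (42)·(-3) + (-24)·(-3) + (36)·(6) − 66 = 96; |n| = √3636.
Distance = |96| / √3636 = 96/√3636 ≈ 1.592.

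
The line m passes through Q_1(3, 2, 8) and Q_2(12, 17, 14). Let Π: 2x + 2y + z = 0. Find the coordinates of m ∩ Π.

A direction vector for m is Q_2 − Q_1 = (9, 15, 6).
Substitute r = (3, 2, 8) + t(9, 15, 6) into the plane: 18 + 54t = 0, so t = -1/3.
Intersection: (3, 2, 8) + (-1/3)·(9, 15, 6) = (0, -3, 6).

(0, -3, 6)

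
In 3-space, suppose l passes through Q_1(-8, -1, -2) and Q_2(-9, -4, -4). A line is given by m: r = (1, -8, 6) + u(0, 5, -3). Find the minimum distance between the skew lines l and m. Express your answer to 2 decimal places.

7.65

A direction vector for l is Q_2 − Q_1 = (-1, -3, -2).
Common perpendicular direction n = (-1, -3, -2) × (0, 5, -3) = (19, -3, -5).
With w = (1, -8, 6) − (-8, -1, -2) = (9, -7, 8), w · n = 152.
Distance = |w · n| / |n| = |152| / √395 ≈ 7.65.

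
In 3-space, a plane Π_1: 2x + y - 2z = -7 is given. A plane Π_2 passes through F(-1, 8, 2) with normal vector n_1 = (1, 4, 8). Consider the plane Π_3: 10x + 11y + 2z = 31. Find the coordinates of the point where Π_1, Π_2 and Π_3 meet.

Π_2: n_1·r = n_1·F gives x + 4y + 8z = 47.
Solving the 3×3 linear system 2x + y - 2z = -7, x + 4y + 8z = 47, 10x + 11y + 2z = 31 (e.g. by elimination or Cramer's rule, determinant = -24) gives (3, -1, 6).

(3, -1, 6)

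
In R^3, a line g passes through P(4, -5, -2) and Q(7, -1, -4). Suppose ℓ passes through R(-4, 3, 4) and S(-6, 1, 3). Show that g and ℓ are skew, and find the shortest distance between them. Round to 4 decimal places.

A direction vector for g is Q − P = (3, 4, -2).
A direction vector for ℓ is S − R = (-2, -2, -1).
Common perpendicular direction n = (3, 4, -2) × (-2, -2, -1) = (-8, 7, 2).
With w = (-4, 3, 4) − (4, -5, -2) = (-8, 8, 6), w · n = 132.
Since n ≠ 0 the lines are not parallel, and w · n = 132 ≠ 0 so they do not intersect; hence they are skew.
Distance = |w · n| / |n| = |132| / √117 ≈ 12.2034.

12.2034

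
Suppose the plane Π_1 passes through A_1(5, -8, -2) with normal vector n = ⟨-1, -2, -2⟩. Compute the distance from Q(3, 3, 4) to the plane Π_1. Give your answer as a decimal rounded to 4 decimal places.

10.6667

Π_1: n·r = n·A_1 gives -x - 2y - 2z = 15.
n·Q − d = (-1)·(3) + (-2)·(3) + (-2)·(4) − 15 = -32; |n| = √9.
Distance = |-32| / √9 = 32/√9 ≈ 10.6667.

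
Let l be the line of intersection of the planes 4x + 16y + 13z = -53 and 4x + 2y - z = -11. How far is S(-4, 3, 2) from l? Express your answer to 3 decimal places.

5.764

Direction of l: (4, 16, 13) × (4, 2, -1) = (-42, 56, -56).
A point on l: solving the two plane equations with x = -5 gives (-5, 2, -5).
Taking (-5, 2, -5) on l with direction v = (-42, 56, -56): w = S − (-5, 2, -5) = (1, 1, 7), and w × v = (-448, -238, 98).
Distance = |w × v| / |v| = √266952 / √8036 ≈ 5.764.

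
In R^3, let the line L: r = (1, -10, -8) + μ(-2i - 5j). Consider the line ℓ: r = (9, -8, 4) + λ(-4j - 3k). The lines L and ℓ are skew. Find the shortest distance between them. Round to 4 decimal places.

11.3159

Common perpendicular direction n = (-2, -5, 0) × (0, -4, -3) = (15, -6, 8).
With w = (9, -8, 4) − (1, -10, -8) = (8, 2, 12), w · n = 204.
Distance = |w · n| / |n| = |204| / √325 ≈ 11.3159.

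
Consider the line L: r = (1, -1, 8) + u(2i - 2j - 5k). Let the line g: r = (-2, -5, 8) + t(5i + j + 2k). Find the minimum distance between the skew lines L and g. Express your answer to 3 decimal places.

Common perpendicular direction n = (2, -2, -5) × (5, 1, 2) = (1, -29, 12).
With w = (-2, -5, 8) − (1, -1, 8) = (-3, -4, 0), w · n = 113.
Distance = |w · n| / |n| = |113| / √986 ≈ 3.599.

3.599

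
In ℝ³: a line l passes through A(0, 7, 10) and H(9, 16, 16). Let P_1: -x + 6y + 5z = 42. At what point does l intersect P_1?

A direction vector for l is H − A = (9, 9, 6).
Substitute r = (0, 7, 10) + t(9, 9, 6) into the plane: 92 + 75t = 42, so t = -2/3.
Intersection: (0, 7, 10) + (-2/3)·(9, 9, 6) = (-6, 1, 6).

(-6, 1, 6)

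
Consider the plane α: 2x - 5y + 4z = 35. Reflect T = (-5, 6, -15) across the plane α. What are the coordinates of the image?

(7, -24, 9)

λ = (n·T − d)/|n|² = (-100 − 35)/45 = -3.
Reflection = T − 2λn = (-5, 6, -15) − (-6)·(2, -5, 4) = (7, -24, 9).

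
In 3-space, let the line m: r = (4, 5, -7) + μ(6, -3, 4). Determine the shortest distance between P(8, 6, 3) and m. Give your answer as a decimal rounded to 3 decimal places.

Taking (4, 5, -7) on m with direction v = (6, -3, 4): w = P − (4, 5, -7) = (4, 1, 10), and w × v = (34, 44, -18).
Distance = |w × v| / |v| = √3416 / √61 ≈ 7.483.

7.483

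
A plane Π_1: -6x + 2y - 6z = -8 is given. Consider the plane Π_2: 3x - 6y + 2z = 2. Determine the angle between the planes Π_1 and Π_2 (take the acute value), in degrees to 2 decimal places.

cos θ = |n₁·n₂| / (|n₁||n₂|) = |-42| / (√76 · √49).
θ = arccos(0.68825) ≈ 46.51°.

46.51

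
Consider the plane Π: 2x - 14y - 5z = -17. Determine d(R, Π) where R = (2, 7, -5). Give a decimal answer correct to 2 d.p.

3.47

n·R − d = (2)·(2) + (-14)·(7) + (-5)·(-5) − (-17) = -52; |n| = √225.
Distance = |-52| / √225 = 52/√225 ≈ 3.47.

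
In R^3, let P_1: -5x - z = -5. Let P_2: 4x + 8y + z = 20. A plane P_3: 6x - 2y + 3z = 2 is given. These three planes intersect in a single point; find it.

Solving the 3×3 linear system -5x - z = -5, 4x + 8y + z = 20, 6x - 2y + 3z = 2 (e.g. by elimination or Cramer's rule, determinant = -74) gives (1, 2, 0).

(1, 2, 0)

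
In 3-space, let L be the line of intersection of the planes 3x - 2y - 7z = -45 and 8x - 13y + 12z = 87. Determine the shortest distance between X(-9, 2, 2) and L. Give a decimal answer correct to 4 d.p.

8.5049

Direction of L: (3, -2, -7) × (8, -13, 12) = (-115, -92, -23).
A point on L: solving the two plane equations with x = -8 gives (-8, -7, 5).
Taking (-8, -7, 5) on L with direction v = (-115, -92, -23): w = X − (-8, -7, 5) = (-1, 9, -3), and w × v = (-483, 322, 1127).
Distance = |w × v| / |v| = √1607102 / √22218 ≈ 8.5049.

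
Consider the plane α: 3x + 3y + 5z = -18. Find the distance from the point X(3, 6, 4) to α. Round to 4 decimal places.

n·X − d = (3)·(3) + (3)·(6) + (5)·(4) − (-18) = 65; |n| = √43.
Distance = |65| / √43 = 65/√43 ≈ 9.9124.

9.9124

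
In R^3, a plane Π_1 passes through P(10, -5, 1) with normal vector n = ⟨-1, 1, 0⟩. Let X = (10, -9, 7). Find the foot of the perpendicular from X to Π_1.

(8, -7, 7)

Π_1: n·r = n·P gives -x + y = -15.
Foot = X − λn with λ = (n·X − d)/|n|² = (-19 − (-15))/2 = -2.
Foot = (10, -9, 7) − (-2)·(-1, 1, 0) = (8, -7, 7).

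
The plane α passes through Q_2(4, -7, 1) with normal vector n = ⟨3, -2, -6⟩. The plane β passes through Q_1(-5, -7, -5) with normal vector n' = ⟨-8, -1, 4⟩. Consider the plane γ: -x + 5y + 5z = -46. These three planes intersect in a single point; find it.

(-4, -7, -3)

α: n·r = n·Q_2 gives 3x - 2y - 6z = 20.
β: n'·r = n'·Q_1 gives -8x - y + 4z = 27.
Solving the 3×3 linear system 3x - 2y - 6z = 20, -8x - y + 4z = 27, -x + 5y + 5z = -46 (e.g. by elimination or Cramer's rule, determinant = 99) gives (-4, -7, -3).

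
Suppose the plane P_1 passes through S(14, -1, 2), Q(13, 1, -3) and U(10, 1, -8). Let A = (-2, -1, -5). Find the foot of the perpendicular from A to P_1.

SQ = (-1, 2, -5), SU = (-4, 2, -10); a normal to P_1 is SQ × SU = (-10, 10, 6).
Using S: P_1 has equation -10x + 10y + 6z = -138.
Foot = A − λn with λ = (n·A − d)/|n|² = (-20 − (-138))/236 = 1/2.
Foot = (-2, -1, -5) − (1/2)·(-10, 10, 6) = (3, -6, -8).

(3, -6, -8)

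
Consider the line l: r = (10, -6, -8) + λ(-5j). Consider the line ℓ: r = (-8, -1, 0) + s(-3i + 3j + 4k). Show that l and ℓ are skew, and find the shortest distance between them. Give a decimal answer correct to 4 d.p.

9.6000

Common perpendicular direction n = (0, -5, 0) × (-3, 3, 4) = (-20, 0, -15).
With w = (-8, -1, 0) − (10, -6, -8) = (-18, 5, 8), w · n = 240.
Since n ≠ 0 the lines are not parallel, and w · n = 240 ≠ 0 so they do not intersect; hence they are skew.
Distance = |w · n| / |n| = |240| / √625 ≈ 9.6000.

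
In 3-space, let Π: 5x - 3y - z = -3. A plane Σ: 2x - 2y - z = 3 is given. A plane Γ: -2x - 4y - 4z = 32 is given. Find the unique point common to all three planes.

Solving the 3×3 linear system 5x - 3y - z = -3, 2x - 2y - z = 3, -2x - 4y - 4z = 32 (e.g. by elimination or Cramer's rule, determinant = 2) gives (-2, 0, -7).

(-2, 0, -7)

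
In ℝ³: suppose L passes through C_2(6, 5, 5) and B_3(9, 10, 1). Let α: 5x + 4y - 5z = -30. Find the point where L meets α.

(3, 0, 9)

A direction vector for L is B_3 − C_2 = (3, 5, -4).
Substitute r = (6, 5, 5) + t(3, 5, -4) into the plane: 25 + 55t = -30, so t = -1.
Intersection: (6, 5, 5) + (-1)·(3, 5, -4) = (3, 0, 9).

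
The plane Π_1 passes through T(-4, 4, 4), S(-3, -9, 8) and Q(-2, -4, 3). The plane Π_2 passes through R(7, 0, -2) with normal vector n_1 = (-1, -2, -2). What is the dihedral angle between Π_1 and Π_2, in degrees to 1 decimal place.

48.0

TS = (1, -13, 4), TQ = (2, -8, -1); a normal to Π_1 is TS × TQ = (45, 9, 18).
Using T: Π_1 has equation 45x + 9y + 18z = -72.
Π_2: n_1·r = n_1·R gives -x - 2y - 2z = -3.
cos θ = |n₁·n₂| / (|n₁||n₂|) = |-99| / (√2430 · √9).
θ = arccos(0.66944) ≈ 48.0°.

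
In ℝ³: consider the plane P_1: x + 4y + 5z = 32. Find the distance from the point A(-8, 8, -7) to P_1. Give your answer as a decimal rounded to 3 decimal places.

n·A − d = (1)·(-8) + (4)·(8) + (5)·(-7) − 32 = -43; |n| = √42.
Distance = |-43| / √42 = 43/√42 ≈ 6.635.

6.635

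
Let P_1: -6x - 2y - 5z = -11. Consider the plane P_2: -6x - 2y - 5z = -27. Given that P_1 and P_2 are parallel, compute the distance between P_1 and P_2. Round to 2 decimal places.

1.98

Same normal n = (-6, -2, -5) with |n| = √65; distance = |-11 − (-27)| / |n| = 16/√65 ≈ 1.98.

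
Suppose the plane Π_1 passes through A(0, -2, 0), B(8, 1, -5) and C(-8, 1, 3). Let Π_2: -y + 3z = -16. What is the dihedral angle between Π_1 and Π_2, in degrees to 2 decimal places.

AB = (8, 3, -5), AC = (-8, 3, 3); a normal to Π_1 is AB × AC = (24, 16, 48).
Using A: Π_1 has equation 24x + 16y + 48z = -32.
cos θ = |n₁·n₂| / (|n₁||n₂|) = |128| / (√3136 · √10).
θ = arccos(0.72281) ≈ 43.71°.

43.71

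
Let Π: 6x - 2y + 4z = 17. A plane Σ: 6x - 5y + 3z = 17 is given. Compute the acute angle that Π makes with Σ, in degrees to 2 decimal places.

cos θ = |n₁·n₂| / (|n₁||n₂|) = |58| / (√56 · √70).
θ = arccos(0.92637) ≈ 22.12°.

22.12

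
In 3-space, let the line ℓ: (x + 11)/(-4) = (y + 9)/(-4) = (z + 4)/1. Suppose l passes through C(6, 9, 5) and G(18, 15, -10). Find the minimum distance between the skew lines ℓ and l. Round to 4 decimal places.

ℓ has direction (-4, -4, 1) through (-11, -9, -4).
A direction vector for l is G − C = (12, 6, -15).
Common perpendicular direction n = (-4, -4, 1) × (12, 6, -15) = (54, -48, 24).
With w = (6, 9, 5) − (-11, -9, -4) = (17, 18, 9), w · n = 270.
Distance = |w · n| / |n| = |270| / √5796 ≈ 3.5465.

3.5465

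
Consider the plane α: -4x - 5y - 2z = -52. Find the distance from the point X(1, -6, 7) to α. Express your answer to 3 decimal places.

n·X − d = (-4)·(1) + (-5)·(-6) + (-2)·(7) − (-52) = 64; |n| = √45.
Distance = |64| / √45 = 64/√45 ≈ 9.541.

9.541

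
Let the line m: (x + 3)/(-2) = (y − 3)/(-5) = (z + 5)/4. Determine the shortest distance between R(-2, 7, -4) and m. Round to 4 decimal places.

3.2863

m has direction (-2, -5, 4) through (-3, 3, -5).
Taking (-3, 3, -5) on m with direction v = (-2, -5, 4): w = R − (-3, 3, -5) = (1, 4, 1), and w × v = (21, -6, 3).
Distance = |w × v| / |v| = √486 / √45 ≈ 3.2863.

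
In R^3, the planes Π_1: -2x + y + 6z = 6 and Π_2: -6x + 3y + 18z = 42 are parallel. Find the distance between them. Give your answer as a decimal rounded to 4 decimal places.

1.2494

Rescale Π_2 by 1/3: -2x + y + 6z = 14. Then distance = |6 − 14| / √41 ≈ 1.2494.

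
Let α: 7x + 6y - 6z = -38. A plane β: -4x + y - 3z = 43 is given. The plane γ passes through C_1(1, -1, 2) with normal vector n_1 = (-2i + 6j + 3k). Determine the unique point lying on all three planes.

γ: n_1·r = n_1·C_1 gives -2x + 6y + 3z = -2.
Solving the 3×3 linear system 7x + 6y - 6z = -38, -4x + y - 3z = 43, -2x + 6y + 3z = -2 (e.g. by elimination or Cramer's rule, determinant = 387) gives (-8, -1, -4).

(-8, -1, -4)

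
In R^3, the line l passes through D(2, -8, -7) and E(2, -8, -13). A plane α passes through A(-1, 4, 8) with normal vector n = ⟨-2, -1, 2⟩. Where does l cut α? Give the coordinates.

A direction vector for l is E − D = (0, 0, -6).
α: n·r = n·A gives -2x - y + 2z = 14.
Substitute r = (2, -8, -7) + t(0, 0, -6) into the plane: -10 + (-12)t = 14, so t = -2.
Intersection: (2, -8, -7) + (-2)·(0, 0, -6) = (2, -8, 5).

(2, -8, 5)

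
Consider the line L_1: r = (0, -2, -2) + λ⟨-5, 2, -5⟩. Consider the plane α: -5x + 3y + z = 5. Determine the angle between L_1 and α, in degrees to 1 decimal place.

36.7

sin θ = |n·v| / (|n||v|) = |26| / (√35 · √54) = 0.59806.
θ ≈ 36.7°.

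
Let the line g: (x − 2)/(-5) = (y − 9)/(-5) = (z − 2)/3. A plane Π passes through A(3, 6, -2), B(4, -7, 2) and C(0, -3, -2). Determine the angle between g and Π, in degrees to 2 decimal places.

34.17

g has direction (-5, -5, 3) through (2, 9, 2).
AB = (1, -13, 4), AC = (-3, -9, 0); a normal to Π is AB × AC = (36, -12, -48).
Using A: Π has equation 36x - 12y - 48z = 132.
sin θ = |n·v| / (|n||v|) = |-264| / (√3744 · √59) = 0.56171.
θ ≈ 34.17°.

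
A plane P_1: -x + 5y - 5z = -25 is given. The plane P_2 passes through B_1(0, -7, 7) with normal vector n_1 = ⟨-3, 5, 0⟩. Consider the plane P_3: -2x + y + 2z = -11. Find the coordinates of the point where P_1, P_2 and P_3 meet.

(0, -7, -2)

P_2: n_1·r = n_1·B_1 gives -3x + 5y = -35.
Solving the 3×3 linear system -x + 5y - 5z = -25, -3x + 5y = -35, -2x + y + 2z = -11 (e.g. by elimination or Cramer's rule, determinant = -15) gives (0, -7, -2).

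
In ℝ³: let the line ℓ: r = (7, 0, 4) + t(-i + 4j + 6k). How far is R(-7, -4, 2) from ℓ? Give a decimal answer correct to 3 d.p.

14.571

Taking (7, 0, 4) on ℓ with direction v = (-1, 4, 6): w = R − (7, 0, 4) = (-14, -4, -2), and w × v = (-16, 86, -60).
Distance = |w × v| / |v| = √11252 / √53 ≈ 14.571.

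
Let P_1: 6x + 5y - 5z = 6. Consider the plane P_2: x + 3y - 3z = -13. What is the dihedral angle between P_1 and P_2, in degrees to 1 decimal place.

27.1

cos θ = |n₁·n₂| / (|n₁||n₂|) = |36| / (√86 · √19).
θ = arccos(0.89059) ≈ 27.1°.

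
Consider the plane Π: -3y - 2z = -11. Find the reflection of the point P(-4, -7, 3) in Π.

(-4, 5, 11)

λ = (n·P − d)/|n|² = (15 − (-11))/13 = 2.
Reflection = P − 2λn = (-4, -7, 3) − 4·(0, -3, -2) = (-4, 5, 11).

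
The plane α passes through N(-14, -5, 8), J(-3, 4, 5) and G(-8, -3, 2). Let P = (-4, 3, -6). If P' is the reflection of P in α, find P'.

NJ = (11, 9, -3), NG = (6, 2, -6); a normal to α is NJ × NG = (-48, 48, -32).
Using N: α has equation -48x + 48y - 32z = 176.
λ = (n·P − d)/|n|² = (528 − 176)/5632 = 1/16.
Reflection = P − 2λn = (-4, 3, -6) − (1/8)·(-48, 48, -32) = (2, -3, -2).

(2, -3, -2)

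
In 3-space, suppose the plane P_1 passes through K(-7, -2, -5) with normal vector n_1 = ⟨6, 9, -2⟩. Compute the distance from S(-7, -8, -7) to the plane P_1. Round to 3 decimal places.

P_1: n_1·r = n_1·K gives 6x + 9y - 2z = -50.
n·S − d = (6)·(-7) + (9)·(-8) + (-2)·(-7) − (-50) = -50; |n| = √121.
Distance = |-50| / √121 = 50/√121 ≈ 4.545.

4.545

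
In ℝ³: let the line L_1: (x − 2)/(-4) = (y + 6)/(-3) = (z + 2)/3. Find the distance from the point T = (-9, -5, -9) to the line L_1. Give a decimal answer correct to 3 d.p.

L_1 has direction (-4, -3, 3) through (2, -6, -2).
Taking (2, -6, -2) on L_1 with direction v = (-4, -3, 3): w = T − (2, -6, -2) = (-11, 1, -7), and w × v = (-18, 61, 37).
Distance = |w × v| / |v| = √5414 / √34 ≈ 12.619.

12.619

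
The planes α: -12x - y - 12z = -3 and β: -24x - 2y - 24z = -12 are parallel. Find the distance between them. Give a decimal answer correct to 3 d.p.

0.176

Rescale β by 1/2: -12x - y - 12z = -6. Then distance = |-3 − (-6)| / √289 ≈ 0.176.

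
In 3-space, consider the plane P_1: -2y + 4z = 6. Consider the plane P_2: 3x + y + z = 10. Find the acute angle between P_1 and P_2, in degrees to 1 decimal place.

cos θ = |n₁·n₂| / (|n₁||n₂|) = |2| / (√20 · √11).
θ = arccos(0.13484) ≈ 82.3°.

82.3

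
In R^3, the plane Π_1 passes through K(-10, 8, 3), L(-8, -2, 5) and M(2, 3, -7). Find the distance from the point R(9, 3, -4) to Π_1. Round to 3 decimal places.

6.804

KL = (2, -10, 2), KM = (12, -5, -10); a normal to Π_1 is KL × KM = (110, 44, 110).
Using K: Π_1 has equation 110x + 44y + 110z = -418.
n·R − d = (110)·(9) + (44)·(3) + (110)·(-4) − (-418) = 1100; |n| = √26136.
Distance = |1100| / √26136 = 1100/√26136 ≈ 6.804.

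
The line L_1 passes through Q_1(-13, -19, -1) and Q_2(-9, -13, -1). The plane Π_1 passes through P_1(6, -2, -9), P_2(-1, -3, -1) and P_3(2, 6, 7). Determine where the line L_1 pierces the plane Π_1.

(-5, -7, -1)

A direction vector for L_1 is Q_2 − Q_1 = (4, 6, 0).
P_1P_2 = (-7, -1, 8), P_1P_3 = (-4, 8, 16); a normal to Π_1 is P_1P_2 × P_1P_3 = (-80, 80, -60).
Using P_1: Π_1 has equation -80x + 80y - 60z = -100.
Substitute r = (-13, -19, -1) + t(4, 6, 0) into the plane: -420 + 160t = -100, so t = 2.
Intersection: (-13, -19, -1) + 2·(4, 6, 0) = (-5, -7, -1).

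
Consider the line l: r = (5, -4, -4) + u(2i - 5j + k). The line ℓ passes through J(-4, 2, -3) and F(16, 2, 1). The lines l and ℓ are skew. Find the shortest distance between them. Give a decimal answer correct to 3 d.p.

3.428

A direction vector for ℓ is F − J = (20, 0, 4).
Common perpendicular direction n = (2, -5, 1) × (20, 0, 4) = (-20, 12, 100).
With w = (-4, 2, -3) − (5, -4, -4) = (-9, 6, 1), w · n = 352.
Distance = |w · n| / |n| = |352| / √10544 ≈ 3.428.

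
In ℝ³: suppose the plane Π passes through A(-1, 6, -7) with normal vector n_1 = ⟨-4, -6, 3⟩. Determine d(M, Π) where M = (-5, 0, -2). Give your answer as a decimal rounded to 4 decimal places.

8.5785

Π: n_1·r = n_1·A gives -4x - 6y + 3z = -53.
n·M − d = (-4)·(-5) + (-6)·(0) + (3)·(-2) − (-53) = 67; |n| = √61.
Distance = |67| / √61 = 67/√61 ≈ 8.5785.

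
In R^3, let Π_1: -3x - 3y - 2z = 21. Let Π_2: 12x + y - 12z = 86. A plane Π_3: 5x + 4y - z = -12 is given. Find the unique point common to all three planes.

Solving the 3×3 linear system -3x - 3y - 2z = 21, 12x + y - 12z = 86, 5x + 4y - z = -12 (e.g. by elimination or Cramer's rule, determinant = -83) gives (5, -10, -3).

(5, -10, -3)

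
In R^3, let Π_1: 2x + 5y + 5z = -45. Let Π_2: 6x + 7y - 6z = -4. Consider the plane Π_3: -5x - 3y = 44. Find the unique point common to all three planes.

Solving the 3×3 linear system 2x + 5y + 5z = -45, 6x + 7y - 6z = -4, -5x - 3y = 44 (e.g. by elimination or Cramer's rule, determinant = 199) gives (-10, 2, -7).

(-10, 2, -7)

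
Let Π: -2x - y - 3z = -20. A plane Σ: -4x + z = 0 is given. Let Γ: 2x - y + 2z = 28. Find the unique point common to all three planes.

Solving the 3×3 linear system -2x - y - 3z = -20, -4x + z = 0, 2x - y + 2z = 28 (e.g. by elimination or Cramer's rule, determinant = -24) gives (2, -8, 8).

(2, -8, 8)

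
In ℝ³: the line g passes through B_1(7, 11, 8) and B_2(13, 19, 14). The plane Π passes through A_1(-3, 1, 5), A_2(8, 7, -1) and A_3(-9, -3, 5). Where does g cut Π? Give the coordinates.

A direction vector for g is B_2 − B_1 = (6, 8, 6).
A_1A_2 = (11, 6, -6), A_1A_3 = (-6, -4, 0); a normal to Π is A_1A_2 × A_1A_3 = (-24, 36, -8).
Using A_1: Π has equation -24x + 36y - 8z = 68.
Substitute r = (7, 11, 8) + t(6, 8, 6) into the plane: 164 + 96t = 68, so t = -1.
Intersection: (7, 11, 8) + (-1)·(6, 8, 6) = (1, 3, 2).

(1, 3, 2)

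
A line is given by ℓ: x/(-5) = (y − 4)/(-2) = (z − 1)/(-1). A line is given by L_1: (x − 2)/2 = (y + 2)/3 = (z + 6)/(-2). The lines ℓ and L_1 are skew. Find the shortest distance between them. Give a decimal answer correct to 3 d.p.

ℓ has direction (-5, -2, -1) through (0, 4, 1).
L_1 has direction (2, 3, -2) through (2, -2, -6).
Common perpendicular direction n = (-5, -2, -1) × (2, 3, -2) = (7, -12, -11).
With w = (2, -2, -6) − (0, 4, 1) = (2, -6, -7), w · n = 163.
Distance = |w · n| / |n| = |163| / √314 ≈ 9.199.

9.199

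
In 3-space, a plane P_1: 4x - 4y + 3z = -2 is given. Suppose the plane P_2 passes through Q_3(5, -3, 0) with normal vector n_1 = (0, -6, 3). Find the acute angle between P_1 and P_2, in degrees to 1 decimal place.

P_2: n_1·r = n_1·Q_3 gives -6y + 3z = 18.
cos θ = |n₁·n₂| / (|n₁||n₂|) = |33| / (√41 · √45).
θ = arccos(0.76827) ≈ 39.8°.

39.8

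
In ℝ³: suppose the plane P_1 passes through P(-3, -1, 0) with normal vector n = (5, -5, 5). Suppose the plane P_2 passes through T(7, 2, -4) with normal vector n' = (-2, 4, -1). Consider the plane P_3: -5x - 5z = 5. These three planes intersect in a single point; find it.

(7, 1, -8)

P_1: n·r = n·P gives 5x - 5y + 5z = -10.
P_2: n'·r = n'·T gives -2x + 4y - z = -2.
Solving the 3×3 linear system 5x - 5y + 5z = -10, -2x + 4y - z = -2, -5x - 5z = 5 (e.g. by elimination or Cramer's rule, determinant = 25) gives (7, 1, -8).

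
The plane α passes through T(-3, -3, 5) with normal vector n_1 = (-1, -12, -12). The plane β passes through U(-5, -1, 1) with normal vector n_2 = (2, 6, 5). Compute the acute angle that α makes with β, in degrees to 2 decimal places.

α: n_1·r = n_1·T gives -x - 12y - 12z = -21.
β: n_2·r = n_2·U gives 2x + 6y + 5z = -11.
cos θ = |n₁·n₂| / (|n₁||n₂|) = |-134| / (√289 · √65).
θ = arccos(0.97769) ≈ 12.13°.

12.13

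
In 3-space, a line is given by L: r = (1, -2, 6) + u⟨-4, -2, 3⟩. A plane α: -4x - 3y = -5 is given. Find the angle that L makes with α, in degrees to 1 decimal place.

sin θ = |n·v| / (|n||v|) = |22| / (√25 · √29) = 0.81706.
θ ≈ 54.8°.

54.8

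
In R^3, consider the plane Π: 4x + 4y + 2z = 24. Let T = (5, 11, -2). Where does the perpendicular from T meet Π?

(1, 7, -4)

Foot = T − λn with λ = (n·T − d)/|n|² = (60 − 24)/36 = 1.
Foot = (5, 11, -2) − 1·(4, 4, 2) = (1, 7, -4).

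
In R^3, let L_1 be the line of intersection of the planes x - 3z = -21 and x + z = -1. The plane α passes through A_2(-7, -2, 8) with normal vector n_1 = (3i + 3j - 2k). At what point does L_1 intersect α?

Direction of L_1: (1, 0, -3) × (1, 0, 1) = (0, -4, 0).
A point on L_1: solving the two plane equations with y = -6 gives (-6, -6, 5).
α: n_1·r = n_1·A_2 gives 3x + 3y - 2z = -43.
Substitute r = (-6, -6, 5) + t(0, -4, 0) into the plane: -46 + (-12)t = -43, so t = -1/4.
Intersection: (-6, -6, 5) + (-1/4)·(0, -4, 0) = (-6, -5, 5).

(-6, -5, 5)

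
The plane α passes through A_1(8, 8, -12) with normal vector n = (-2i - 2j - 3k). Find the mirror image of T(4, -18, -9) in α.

(16, -6, 9)

α: n·r = n·A_1 gives -2x - 2y - 3z = 4.
λ = (n·T − d)/|n|² = (55 − 4)/17 = 3.
Reflection = T − 2λn = (4, -18, -9) − 6·(-2, -2, -3) = (16, -6, 9).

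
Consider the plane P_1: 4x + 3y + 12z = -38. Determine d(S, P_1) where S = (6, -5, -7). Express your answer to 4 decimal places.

n·S − d = (4)·(6) + (3)·(-5) + (12)·(-7) − (-38) = -37; |n| = √169.
Distance = |-37| / √169 = 37/√169 ≈ 2.8462.

2.8462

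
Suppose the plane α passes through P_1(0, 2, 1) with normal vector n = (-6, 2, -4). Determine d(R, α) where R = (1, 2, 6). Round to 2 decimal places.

α: n·r = n·P_1 gives -6x + 2y - 4z = 0.
n·R − d = (-6)·(1) + (2)·(2) + (-4)·(6) − 0 = -26; |n| = √56.
Distance = |-26| / √56 = 26/√56 ≈ 3.47.

3.47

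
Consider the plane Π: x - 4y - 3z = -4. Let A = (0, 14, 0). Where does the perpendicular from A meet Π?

Foot = A − λn with λ = (n·A − d)/|n|² = (-56 − (-4))/26 = -2.
Foot = (0, 14, 0) − (-2)·(1, -4, -3) = (2, 6, -6).

(2, 6, -6)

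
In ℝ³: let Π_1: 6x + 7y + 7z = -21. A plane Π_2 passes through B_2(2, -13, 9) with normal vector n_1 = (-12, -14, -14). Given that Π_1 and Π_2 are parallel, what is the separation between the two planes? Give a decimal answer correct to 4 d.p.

0.4319

Π_2: n_1·r = n_1·B_2 gives -12x - 14y - 14z = 32.
Rescale Π_2 by 1/(-2): 6x + 7y + 7z = -16. Then distance = |-21 − (-16)| / √134 ≈ 0.4319.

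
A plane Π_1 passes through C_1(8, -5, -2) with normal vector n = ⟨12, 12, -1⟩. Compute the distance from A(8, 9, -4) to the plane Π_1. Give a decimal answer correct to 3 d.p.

Π_1: n·r = n·C_1 gives 12x + 12y - z = 38.
n·A − d = (12)·(8) + (12)·(9) + (-1)·(-4) − 38 = 170; |n| = √289.
Distance = |170| / √289 = 170/√289 ≈ 10.000.

10.000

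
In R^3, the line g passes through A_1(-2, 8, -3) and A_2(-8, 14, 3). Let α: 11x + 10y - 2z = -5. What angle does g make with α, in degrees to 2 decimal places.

A direction vector for g is A_2 − A_1 = (-6, 6, 6).
sin θ = |n·v| / (|n||v|) = |-18| / (√225 · √108) = 0.11547.
θ ≈ 6.63°.

6.63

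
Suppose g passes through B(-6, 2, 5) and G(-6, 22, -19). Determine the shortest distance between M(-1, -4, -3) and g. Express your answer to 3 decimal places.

A direction vector for g is G − B = (0, 20, -24).
Taking (-6, 2, 5) on g with direction v = (0, 20, -24): w = M − (-6, 2, 5) = (5, -6, -8), and w × v = (304, 120, 100).
Distance = |w × v| / |v| = √116816 / √976 ≈ 10.940.

10.940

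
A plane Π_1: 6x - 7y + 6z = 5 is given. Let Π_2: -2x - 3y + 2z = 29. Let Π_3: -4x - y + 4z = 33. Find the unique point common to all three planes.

(-6, -5, 1)

Solving the 3×3 linear system 6x - 7y + 6z = 5, -2x - 3y + 2z = 29, -4x - y + 4z = 33 (e.g. by elimination or Cramer's rule, determinant = -120) gives (-6, -5, 1).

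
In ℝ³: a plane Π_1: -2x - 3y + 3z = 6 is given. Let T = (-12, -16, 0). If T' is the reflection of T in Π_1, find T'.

(0, 2, -18)

λ = (n·T − d)/|n|² = (72 − 6)/22 = 3.
Reflection = T − 2λn = (-12, -16, 0) − 6·(-2, -3, 3) = (0, 2, -18).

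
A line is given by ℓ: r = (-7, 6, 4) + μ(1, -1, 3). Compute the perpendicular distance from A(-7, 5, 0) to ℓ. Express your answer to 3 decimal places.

Taking (-7, 6, 4) on ℓ with direction v = (1, -1, 3): w = A − (-7, 6, 4) = (0, -1, -4), and w × v = (-7, -4, 1).
Distance = |w × v| / |v| = √66 / √11 ≈ 2.449.

2.449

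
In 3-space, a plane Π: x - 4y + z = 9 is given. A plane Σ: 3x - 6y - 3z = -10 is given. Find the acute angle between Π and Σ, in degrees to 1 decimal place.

cos θ = |n₁·n₂| / (|n₁||n₂|) = |24| / (√18 · √54).
θ = arccos(0.76980) ≈ 39.7°.

39.7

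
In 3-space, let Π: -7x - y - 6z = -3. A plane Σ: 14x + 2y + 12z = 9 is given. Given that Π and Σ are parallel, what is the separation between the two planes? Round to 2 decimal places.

0.16

Rescale Σ by 1/(-2): -7x - y - 6z = -9/2. Then distance = |-3 − (-9/2)| / √86 ≈ 0.16.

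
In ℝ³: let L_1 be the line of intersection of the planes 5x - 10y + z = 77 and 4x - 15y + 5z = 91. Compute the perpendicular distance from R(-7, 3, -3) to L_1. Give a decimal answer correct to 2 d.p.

Direction of L_1: (5, -10, 1) × (4, -15, 5) = (-35, -21, -35).
A point on L_1: solving the two plane equations with x = 9 gives (9, -3, 2).
Taking (9, -3, 2) on L_1 with direction v = (-35, -21, -35): w = R − (9, -3, 2) = (-16, 6, -5), and w × v = (-315, -385, 546).
Distance = |w × v| / |v| = √545566 / √2891 ≈ 13.74.

13.74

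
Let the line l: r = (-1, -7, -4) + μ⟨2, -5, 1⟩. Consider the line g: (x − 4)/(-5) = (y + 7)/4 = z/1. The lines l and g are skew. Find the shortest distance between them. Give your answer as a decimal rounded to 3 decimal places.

g has direction (-5, 4, 1) through (4, -7, 0).
Common perpendicular direction n = (2, -5, 1) × (-5, 4, 1) = (-9, -7, -17).
With w = (4, -7, 0) − (-1, -7, -4) = (5, 0, 4), w · n = -113.
Distance = |w · n| / |n| = |-113| / √419 ≈ 5.520.

5.520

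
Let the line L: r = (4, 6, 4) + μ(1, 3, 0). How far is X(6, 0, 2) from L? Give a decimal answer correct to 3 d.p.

4.290

Taking (4, 6, 4) on L with direction v = (1, 3, 0): w = X − (4, 6, 4) = (2, -6, -2), and w × v = (6, -2, 12).
Distance = |w × v| / |v| = √184 / √10 ≈ 4.290.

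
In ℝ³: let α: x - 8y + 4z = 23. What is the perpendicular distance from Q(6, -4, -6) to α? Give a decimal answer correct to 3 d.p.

n·Q − d = (1)·(6) + (-8)·(-4) + (4)·(-6) − 23 = -9; |n| = √81.
Distance = |-9| / √81 = 9/√81 ≈ 1.000.

1.000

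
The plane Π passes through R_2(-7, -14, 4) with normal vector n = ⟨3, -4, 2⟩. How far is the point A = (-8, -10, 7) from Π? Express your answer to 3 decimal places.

Π: n·r = n·R_2 gives 3x - 4y + 2z = 43.
n·A − d = (3)·(-8) + (-4)·(-10) + (2)·(7) − 43 = -13; |n| = √29.
Distance = |-13| / √29 = 13/√29 ≈ 2.414.

2.414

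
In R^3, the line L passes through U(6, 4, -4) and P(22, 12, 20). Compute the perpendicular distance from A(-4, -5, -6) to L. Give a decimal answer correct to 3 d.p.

A direction vector for L is P − U = (16, 8, 24).
Taking (6, 4, -4) on L with direction v = (16, 8, 24): w = A − (6, 4, -4) = (-10, -9, -2), and w × v = (-200, 208, 64).
Distance = |w × v| / |v| = √87360 / √896 ≈ 9.874.

9.874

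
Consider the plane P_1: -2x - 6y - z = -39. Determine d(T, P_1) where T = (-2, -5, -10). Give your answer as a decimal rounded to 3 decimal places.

12.962

n·T − d = (-2)·(-2) + (-6)·(-5) + (-1)·(-10) − (-39) = 83; |n| = √41.
Distance = |83| / √41 = 83/√41 ≈ 12.962.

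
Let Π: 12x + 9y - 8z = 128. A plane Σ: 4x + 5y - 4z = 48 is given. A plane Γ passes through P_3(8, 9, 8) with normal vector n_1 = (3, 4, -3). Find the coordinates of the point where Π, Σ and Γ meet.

(8, 0, -4)

Γ: n_1·r = n_1·P_3 gives 3x + 4y - 3z = 36.
Solving the 3×3 linear system 12x + 9y - 8z = 128, 4x + 5y - 4z = 48, 3x + 4y - 3z = 36 (e.g. by elimination or Cramer's rule, determinant = 4) gives (8, 0, -4).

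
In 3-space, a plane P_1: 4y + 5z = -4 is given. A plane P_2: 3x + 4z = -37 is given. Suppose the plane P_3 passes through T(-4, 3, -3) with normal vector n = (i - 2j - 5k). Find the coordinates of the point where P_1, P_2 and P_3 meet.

(-7, 4, -4)

P_3: n·r = n·T gives x - 2y - 5z = 5.
Solving the 3×3 linear system 4y + 5z = -4, 3x + 4z = -37, x - 2y - 5z = 5 (e.g. by elimination or Cramer's rule, determinant = 46) gives (-7, 4, -4).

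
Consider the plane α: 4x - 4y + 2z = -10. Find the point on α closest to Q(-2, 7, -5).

Foot = Q − λn with λ = (n·Q − d)/|n|² = (-46 − (-10))/36 = -1.
Foot = (-2, 7, -5) − (-1)·(4, -4, 2) = (2, 3, -3).

(2, 3, -3)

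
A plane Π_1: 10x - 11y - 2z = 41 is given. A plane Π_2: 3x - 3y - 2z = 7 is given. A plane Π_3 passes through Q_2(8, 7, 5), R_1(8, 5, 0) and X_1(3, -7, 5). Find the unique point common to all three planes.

Q_2R_1 = (0, -2, -5), Q_2X_1 = (-5, -14, 0); a normal to Π_3 is Q_2R_1 × Q_2X_1 = (-70, 25, -10).
Using Q_2: Π_3 has equation -70x + 25y - 10z = -435.
Solving the 3×3 linear system 10x - 11y - 2z = 41, 3x - 3y - 2z = 7, -70x + 25y - 10z = -435 (e.g. by elimination or Cramer's rule, determinant = -800) gives (6, 1, 4).

(6, 1, 4)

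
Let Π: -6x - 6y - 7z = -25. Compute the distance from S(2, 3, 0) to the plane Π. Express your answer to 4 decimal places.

0.4545

n·S − d = (-6)·(2) + (-6)·(3) + (-7)·(0) − (-25) = -5; |n| = √121.
Distance = |-5| / √121 = 5/√121 ≈ 0.4545.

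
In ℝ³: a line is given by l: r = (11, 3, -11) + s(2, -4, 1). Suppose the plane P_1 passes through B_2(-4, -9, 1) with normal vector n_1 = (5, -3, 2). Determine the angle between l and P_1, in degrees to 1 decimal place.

58.2

P_1: n_1·r = n_1·B_2 gives 5x - 3y + 2z = 9.
sin θ = |n·v| / (|n||v|) = |24| / (√38 · √21) = 0.84959.
θ ≈ 58.2°.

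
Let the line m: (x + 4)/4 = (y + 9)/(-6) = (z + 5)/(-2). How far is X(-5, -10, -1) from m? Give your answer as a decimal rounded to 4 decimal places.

m has direction (4, -6, -2) through (-4, -9, -5).
Taking (-4, -9, -5) on m with direction v = (4, -6, -2): w = X − (-4, -9, -5) = (-1, -1, 4), and w × v = (26, 14, 10).
Distance = |w × v| / |v| = √972 / √56 ≈ 4.1662.

4.1662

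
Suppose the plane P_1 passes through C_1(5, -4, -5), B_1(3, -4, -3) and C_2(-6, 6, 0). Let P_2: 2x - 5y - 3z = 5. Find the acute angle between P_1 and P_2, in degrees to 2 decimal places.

65.01

C_1B_1 = (-2, 0, 2), C_1C_2 = (-11, 10, 5); a normal to P_1 is C_1B_1 × C_1C_2 = (-20, -12, -20).
Using C_1: P_1 has equation -20x - 12y - 20z = 48.
cos θ = |n₁·n₂| / (|n₁||n₂|) = |80| / (√944 · √38).
θ = arccos(0.42239) ≈ 65.01°.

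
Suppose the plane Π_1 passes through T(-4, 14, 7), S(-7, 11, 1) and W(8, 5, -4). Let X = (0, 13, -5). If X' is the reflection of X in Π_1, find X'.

(-2, 3, 1)

TS = (-3, -3, -6), TW = (12, -9, -11); a normal to Π_1 is TS × TW = (-21, -105, 63).
Using T: Π_1 has equation -21x - 105y + 63z = -945.
λ = (n·X − d)/|n|² = (-1680 − (-945))/15435 = -1/21.
Reflection = X − 2λn = (0, 13, -5) − (-2/21)·(-21, -105, 63) = (-2, 3, 1).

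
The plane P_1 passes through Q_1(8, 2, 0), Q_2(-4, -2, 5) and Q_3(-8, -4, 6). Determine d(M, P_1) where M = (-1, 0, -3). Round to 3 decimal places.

Q_1Q_2 = (-12, -4, 5), Q_1Q_3 = (-16, -6, 6); a normal to P_1 is Q_1Q_2 × Q_1Q_3 = (6, -8, 8).
Using Q_1: P_1 has equation 6x - 8y + 8z = 32.
n·M − d = (6)·(-1) + (-8)·(0) + (8)·(-3) − 32 = -62; |n| = √164.
Distance = |-62| / √164 = 62/√164 ≈ 4.841.

4.841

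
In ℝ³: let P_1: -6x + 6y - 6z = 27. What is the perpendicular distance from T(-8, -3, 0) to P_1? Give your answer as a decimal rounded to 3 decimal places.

n·T − d = (-6)·(-8) + (6)·(-3) + (-6)·(0) − 27 = 3; |n| = √108.
Distance = |3| / √108 = 3/√108 ≈ 0.289.

0.289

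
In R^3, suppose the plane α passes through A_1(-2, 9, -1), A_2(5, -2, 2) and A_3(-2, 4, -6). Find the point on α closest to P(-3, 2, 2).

(1, 4, 0)

A_1A_2 = (7, -11, 3), A_1A_3 = (0, -5, -5); a normal to α is A_1A_2 × A_1A_3 = (70, 35, -35).
Using A_1: α has equation 70x + 35y - 35z = 210.
Foot = P − λn with λ = (n·P − d)/|n|² = (-210 − 210)/7350 = -2/35.
Foot = (-3, 2, 2) − (-2/35)·(70, 35, -35) = (1, 4, 0).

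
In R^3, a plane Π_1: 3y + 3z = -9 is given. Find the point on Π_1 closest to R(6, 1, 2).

Foot = R − λn with λ = (n·R − d)/|n|² = (9 − (-9))/18 = 1.
Foot = (6, 1, 2) − 1·(0, 3, 3) = (6, -2, -1).

(6, -2, -1)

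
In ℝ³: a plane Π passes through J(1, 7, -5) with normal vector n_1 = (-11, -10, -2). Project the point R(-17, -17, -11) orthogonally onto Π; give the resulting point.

(5, 3, -7)

Π: n_1·r = n_1·J gives -11x - 10y - 2z = -71.
Foot = R − λn with λ = (n·R − d)/|n|² = (379 − (-71))/225 = 2.
Foot = (-17, -17, -11) − 2·(-11, -10, -2) = (5, 3, -7).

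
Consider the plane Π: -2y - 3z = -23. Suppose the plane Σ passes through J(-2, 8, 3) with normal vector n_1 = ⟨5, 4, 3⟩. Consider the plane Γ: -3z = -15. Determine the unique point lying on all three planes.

Σ: n_1·r = n_1·J gives 5x + 4y + 3z = 31.
Solving the 3×3 linear system -2y - 3z = -23, 5x + 4y + 3z = 31, -3z = -15 (e.g. by elimination or Cramer's rule, determinant = -30) gives (0, 4, 5).

(0, 4, 5)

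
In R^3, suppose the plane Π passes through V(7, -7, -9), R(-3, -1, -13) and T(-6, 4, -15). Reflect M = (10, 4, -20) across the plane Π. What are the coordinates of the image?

VR = (-10, 6, -4), VT = (-13, 11, -6); a normal to Π is VR × VT = (8, -8, -32).
Using V: Π has equation 8x - 8y - 32z = 400.
λ = (n·M − d)/|n|² = (688 − 400)/1152 = 1/4.
Reflection = M − 2λn = (10, 4, -20) − (1/2)·(8, -8, -32) = (6, 8, -4).

(6, 8, -4)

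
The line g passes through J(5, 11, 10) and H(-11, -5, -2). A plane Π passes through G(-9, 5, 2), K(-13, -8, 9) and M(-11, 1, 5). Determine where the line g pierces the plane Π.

(-7, -1, 1)

A direction vector for g is H − J = (-16, -16, -12).
GK = (-4, -13, 7), GM = (-2, -4, 3); a normal to Π is GK × GM = (-11, -2, -10).
Using G: Π has equation -11x - 2y - 10z = 69.
Substitute r = (5, 11, 10) + t(-16, -16, -12) into the plane: -177 + 328t = 69, so t = 3/4.
Intersection: (5, 11, 10) + (3/4)·(-16, -16, -12) = (-7, -1, 1).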